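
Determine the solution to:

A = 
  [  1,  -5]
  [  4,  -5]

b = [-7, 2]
Row reduce the augmented matrix [A|b]:
R2 → R2 - (4)·R1
REF = 
  [  1,  -5,  -7]
  [  0,  15,  30]

Back-substitution:
x₂ = 30 / 15 = 2
x₁ = (-7 - (-5)(2)) / 1 = 3

x = [3, 2]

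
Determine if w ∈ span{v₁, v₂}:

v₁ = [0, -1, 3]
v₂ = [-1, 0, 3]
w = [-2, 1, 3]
Yes

Form the augmented matrix and row-reduce:
[v₁|v₂|w] = 
  [  0,  -1,  -2]
  [ -1,   0,   1]
  [  3,   3,   3]
Swap R1 ↔ R2
R3 → R3 + (3)·R1
R3 → R3 + (3)·R2
REF = 
  [ -1,   0,   1]
  [  0,  -1,  -2]
  [  0,   0,   0]

No row of the form [0 0 | nonzero], so the system is consistent. Back-substitution gives c₁ = -1, c₂ = 2: w = (-1)·v₁ + (2)·v₂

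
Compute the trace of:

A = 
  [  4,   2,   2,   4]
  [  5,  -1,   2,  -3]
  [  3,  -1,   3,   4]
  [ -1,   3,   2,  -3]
3

tr(A) = 4 + -1 + 3 + -3 = 3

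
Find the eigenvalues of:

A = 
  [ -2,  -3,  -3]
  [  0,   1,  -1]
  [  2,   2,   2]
Characteristic polynomial: det(λI - A) = λ³ - λ² + 4λ - 4
Testing integer divisors of the constant term: p(1) = 0, so (λ - 1) is a factor:
p(λ) = (λ - 1)(λ² + 4)
λ² + 4 = 0  ⇒  λ = (0 ± √((0)² - 4·(4)))/2 = (0 ± √(-16))/2
  = 2i,  -2i

λ = 1, 2i, -2i  (≈ 1, 0 + 2i, 0 - 2i)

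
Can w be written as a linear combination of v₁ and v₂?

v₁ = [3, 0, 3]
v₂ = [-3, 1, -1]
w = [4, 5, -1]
No

Form the augmented matrix and row-reduce:
[v₁|v₂|w] = 
  [  3,  -3,   4]
  [  0,   1,   5]
  [  3,  -1,  -1]
R3 → R3 - (1)·R1
R3 → R3 - (2)·R2
REF = 
  [  3,  -3,   4]
  [  0,   1,   5]
  [  0,   0, -15]

Row 3 reads [0 0 | -15], i.e. 0 = -15, so the system is inconsistent and w ∉ span{v₁, v₂}.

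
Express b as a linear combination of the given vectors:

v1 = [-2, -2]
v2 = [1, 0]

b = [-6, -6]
c1 = 3, c2 = 0

b = 3·v1 + 0·v2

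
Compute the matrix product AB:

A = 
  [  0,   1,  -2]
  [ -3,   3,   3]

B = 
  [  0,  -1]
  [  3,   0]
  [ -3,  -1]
AB = 
  [  9,   2]
  [  0,   0]

A is 2×3 and B is 3×2, so AB is 2×2. Each entry is (row of A)·(column of B):
AB[1,1] = (0)(0) + (1)(3) + (-2)(-3) = 9
AB[1,2] = (0)(-1) + (1)(0) + (-2)(-1) = 2
AB[2,1] = (-3)(0) + (3)(3) + (3)(-3) = 0
AB[2,2] = (-3)(-1) + (3)(0) + (3)(-1) = 0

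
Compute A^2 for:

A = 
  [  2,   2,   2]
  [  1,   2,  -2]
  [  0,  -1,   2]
A² = A·A:
A²[1,1] = (2)(2) + (2)(1) + (2)(0) = 6
A²[1,2] = (2)(2) + (2)(2) + (2)(-1) = 6
A²[1,3] = (2)(2) + (2)(-2) + (2)(2) = 4
A²[2,1] = (1)(2) + (2)(1) + (-2)(0) = 4
A²[2,2] = (1)(2) + (2)(2) + (-2)(-1) = 8
A²[2,3] = (1)(2) + (2)(-2) + (-2)(2) = -6
A²[3,1] = (0)(2) + (-1)(1) + (2)(0) = -1
A²[3,2] = (0)(2) + (-1)(2) + (2)(-1) = -4
A²[3,3] = (0)(2) + (-1)(-2) + (2)(2) = 6
A² = 
  [  6,   6,   4]
  [  4,   8,  -6]
  [ -1,  -4,   6]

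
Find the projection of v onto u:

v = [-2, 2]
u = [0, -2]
v·u = (-2)(0) + (2)(-2) = -4
u·u = (0)² + (-2)² = 4
proj_u(v) = (v·u / u·u) × u = (-4/4) × u = (-1) × u

proj_u(v) = [0, 2]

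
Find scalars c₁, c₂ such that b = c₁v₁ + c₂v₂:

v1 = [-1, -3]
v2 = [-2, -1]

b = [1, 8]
c1 = -3, c2 = 1

b = -3·v1 + 1·v2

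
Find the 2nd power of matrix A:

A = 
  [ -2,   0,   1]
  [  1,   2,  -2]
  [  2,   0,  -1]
A² = A·A:
A²[1,1] = (-2)(-2) + (0)(1) + (1)(2) = 6
A²[1,2] = (-2)(0) + (0)(2) + (1)(0) = 0
A²[1,3] = (-2)(1) + (0)(-2) + (1)(-1) = -3
A²[2,1] = (1)(-2) + (2)(1) + (-2)(2) = -4
A²[2,2] = (1)(0) + (2)(2) + (-2)(0) = 4
A²[2,3] = (1)(1) + (2)(-2) + (-2)(-1) = -1
A²[3,1] = (2)(-2) + (0)(1) + (-1)(2) = -6
A²[3,2] = (2)(0) + (0)(2) + (-1)(0) = 0
A²[3,3] = (2)(1) + (0)(-2) + (-1)(-1) = 3
A² = 
  [  6,   0,  -3]
  [ -4,   4,  -1]
  [ -6,   0,   3]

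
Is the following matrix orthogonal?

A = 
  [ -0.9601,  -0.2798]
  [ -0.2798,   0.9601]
Yes

AᵀA = 
  [  1.0001,   0]
  [  0,   1.0001]
≈ I (equal to I up to the 4-dp rounding of the entries)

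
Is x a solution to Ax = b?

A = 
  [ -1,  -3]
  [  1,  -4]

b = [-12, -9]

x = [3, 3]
Yes

Ax = [-12, -9] = b ✓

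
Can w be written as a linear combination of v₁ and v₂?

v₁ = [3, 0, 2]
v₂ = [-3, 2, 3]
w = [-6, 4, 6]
Yes

Form the augmented matrix and row-reduce:
[v₁|v₂|w] = 
  [  3,  -3,  -6]
  [  0,   2,   4]
  [  2,   3,   6]
R3 → R3 - (2/3)·R1
R3 → R3 - (5/2)·R2
REF = 
  [  3,  -3,  -6]
  [  0,   2,   4]
  [  0,   0,   0]

No row of the form [0 0 | nonzero], so the system is consistent. Back-substitution gives c₁ = 0, c₂ = 2: w = (0)·v₁ + (2)·v₂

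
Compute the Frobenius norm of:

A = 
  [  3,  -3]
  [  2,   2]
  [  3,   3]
||A||_F = 6.633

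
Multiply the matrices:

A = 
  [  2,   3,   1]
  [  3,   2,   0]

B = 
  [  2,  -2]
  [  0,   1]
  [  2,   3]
A is 2×3 and B is 3×2, so AB is 2×2. Each entry is (row of A)·(column of B):
AB[1,1] = (2)(2) + (3)(0) + (1)(2) = 6
AB[1,2] = (2)(-2) + (3)(1) + (1)(3) = 2
AB[2,1] = (3)(2) + (2)(0) + (0)(2) = 6
AB[2,2] = (3)(-2) + (2)(1) + (0)(3) = -4

AB = 
  [  6,   2]
  [  6,  -4]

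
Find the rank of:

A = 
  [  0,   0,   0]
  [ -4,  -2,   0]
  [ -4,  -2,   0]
Row reduce:
Swap R1 ↔ R2
R3 → R3 - (1)·R1
REF = 
  [ -4,  -2,   0]
  [  0,   0,   0]
  [  0,   0,   0]
Pivot columns: 1 → 1 pivot.

rank(A) = 1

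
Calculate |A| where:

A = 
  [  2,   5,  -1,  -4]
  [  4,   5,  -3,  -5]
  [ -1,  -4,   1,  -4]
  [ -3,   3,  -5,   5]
551

Cofactor expansion along row 1: det(A) = a₁₁M₁₁ - a₁₂M₁₂ + a₁₃M₁₃ - a₁₄M₁₄

M₁₁ = det[[5, -3, -5]; [-4, 1, -4]; [3, -5, 5]]
  = (5)·((1)(5) - (-4)(-5)) - (-3)·((-4)(5) - (-4)(3)) + (-5)·((-4)(-5) - (1)(3))
  = (5)(-15) - (-3)(-8) + (-5)(17)
  = -184
M₁₂ = det[[4, -3, -5]; [-1, 1, -4]; [-3, -5, 5]]
  = (4)·((1)(5) - (-4)(-5)) - (-3)·((-1)(5) - (-4)(-3)) + (-5)·((-1)(-5) - (1)(-3))
  = (4)(-15) - (-3)(-17) + (-5)(8)
  = -151
M₁₃ = det[[4, 5, -5]; [-1, -4, -4]; [-3, 3, 5]]
  = (4)·((-4)(5) - (-4)(3)) - (5)·((-1)(5) - (-4)(-3)) + (-5)·((-1)(3) - (-4)(-3))
  = (4)(-8) - (5)(-17) + (-5)(-15)
  = 128
M₁₄ = det[[4, 5, -3]; [-1, -4, 1]; [-3, 3, -5]]
  = (4)·((-4)(-5) - (1)(3)) - (5)·((-1)(-5) - (1)(-3)) + (-3)·((-1)(3) - (-4)(-3))
  = (4)(17) - (5)(8) + (-3)(-15)
  = 73

det(A) = (2)(-184) - (5)(-151) + (-1)(128) - (-4)(73) = 551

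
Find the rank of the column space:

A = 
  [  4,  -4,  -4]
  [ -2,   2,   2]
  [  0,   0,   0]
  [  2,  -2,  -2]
Row reduce:
R2 → R2 + (1/2)·R1
R4 → R4 - (1/2)·R1
REF = 
  [  4,  -4,  -4]
  [  0,   0,   0]
  [  0,   0,   0]
  [  0,   0,   0]
Pivot columns: 1 → 1 pivot.
dim(Col(A)) = number of pivot columns = 1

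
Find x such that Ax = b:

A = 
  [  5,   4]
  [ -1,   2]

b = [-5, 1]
Row reduce the augmented matrix [A|b]:
R2 → R2 + (1/5)·R1
REF = 
  [   5,    4,   -5]
  [   0, 14/5,    0]

Back-substitution:
x₂ = 0 / (14/5) = 0
x₁ = (-5 - (4)(0)) / 5 = -1

x = [-1, 0]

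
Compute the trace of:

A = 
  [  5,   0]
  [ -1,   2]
7

tr(A) = 5 + 2 = 7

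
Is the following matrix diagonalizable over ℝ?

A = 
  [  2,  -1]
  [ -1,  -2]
Yes

tr(A) = 0, det(A) = -5
Characteristic polynomial: λ² - tr(A)λ + det(A) = λ² - 5
λ² - 5 = 0  ⇒  λ = (0 ± √((0)² - 4·(-5)))/2 = (0 ± √(20))/2
  = √5,  -√5
Eigenvalues: √5, -√5  (≈ 2.236, -2.236)
The two irrational eigenvalues are distinct (simple), so each has alg. mult. = geom. mult. = 1.
Sum of geometric multiplicities equals n, so A has n independent eigenvectors.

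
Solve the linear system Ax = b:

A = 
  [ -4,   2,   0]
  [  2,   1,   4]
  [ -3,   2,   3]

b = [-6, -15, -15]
x = [0, -3, -3]

Row reduce the augmented matrix [A|b]:
R2 → R2 + (1/2)·R1
R3 → R3 - (3/4)·R1
R3 → R3 - (1/4)·R2
REF = 
  [ -4,   2,   0,  -6]
  [  0,   2,   4, -18]
  [  0,   0,   2,  -6]

Back-substitution:
x₃ = (-6) / 2 = -3
x₂ = (-18 - (4)(-3)) / 2 = -3
x₁ = (-6 - (2)(-3) - (0)(-3)) / (-4) = 0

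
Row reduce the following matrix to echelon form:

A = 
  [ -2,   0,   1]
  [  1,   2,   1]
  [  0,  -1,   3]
Row operations:
R2 → R2 + (1/2)·R1
R3 → R3 + (1/2)·R2

Resulting echelon form:
REF = 
  [  -2,    0,    1]
  [   0,    2,  3/2]
  [   0,    0, 15/4]

Rank = 3 (number of non-zero pivot rows).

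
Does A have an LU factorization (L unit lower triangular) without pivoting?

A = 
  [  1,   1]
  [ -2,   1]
Yes.
A[1,1] = 1 ≠ 0, so Gaussian elimination proceeds without a row swap: multiplier ℓ₂₁ = (-2)/(1) = -2, and U[2,2] = 1 - (-2)(1) = 3.
L = 
  [  1,   0]
  [ -2,   1]
U = 
  [  1,   1]
  [  0,   3]
Check row 2 of LU: [(-2)(1), (-2)(1) + 3] = [-2, 1] = row 2 of A ✓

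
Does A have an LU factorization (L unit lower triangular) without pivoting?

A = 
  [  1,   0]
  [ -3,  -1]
Yes.
A[1,1] = 1 ≠ 0, so Gaussian elimination proceeds without a row swap: multiplier ℓ₂₁ = (-3)/(1) = -3, and U[2,2] = -1 - (-3)(0) = -1.
L = 
  [  1,   0]
  [ -3,   1]
U = 
  [  1,   0]
  [  0,  -1]
Check row 2 of LU: [(-3)(1), (-3)(0) + (-1)] = [-3, -1] = row 2 of A ✓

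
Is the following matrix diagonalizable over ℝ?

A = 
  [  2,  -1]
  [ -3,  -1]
Yes

tr(A) = 1, det(A) = -5
Characteristic polynomial: λ² - tr(A)λ + det(A) = λ² - λ - 5
λ² - λ - 5 = 0  ⇒  λ = (1 ± √((-1)² - 4·(-5)))/2 = (1 ± √(21))/2
  = (1 + √21)/2,  (1 - √21)/2
Eigenvalues: (1 + √21)/2, (1 - √21)/2  (≈ 2.791, -1.791)
The two irrational eigenvalues are distinct (simple), so each has alg. mult. = geom. mult. = 1.
Sum of geometric multiplicities equals n, so A has n independent eigenvectors.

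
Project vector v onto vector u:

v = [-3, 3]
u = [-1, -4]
v·u = (-3)(-1) + (3)(-4) = -9
u·u = (-1)² + (-4)² = 17
proj_u(v) = (v·u / u·u) × u = (-9/17) × u

proj_u(v) = [9/17, 36/17]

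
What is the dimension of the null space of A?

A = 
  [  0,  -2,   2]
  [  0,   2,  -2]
nullity(A) = 2

Row reduce:
R2 → R2 + (1)·R1
REF = 
  [  0,  -2,   2]
  [  0,   0,   0]
Pivot columns: 2 → 1 pivot.
rank(A) = 1, so nullity(A) = 3 - 1 = 2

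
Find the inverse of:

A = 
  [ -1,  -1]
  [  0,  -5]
det(A) = (-1)(-5) - (-1)(0) = 5
For a 2×2 matrix, A⁻¹ = (1/det(A)) · [[d, -b], [-c, a]]
    = (1/5) · [[-5, 1], [0, -1]]

A⁻¹ = 
  [  -1,  1/5]
  [   0, -1/5]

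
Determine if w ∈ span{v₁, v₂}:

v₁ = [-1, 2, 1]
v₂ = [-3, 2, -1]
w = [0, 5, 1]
No

Form the augmented matrix and row-reduce:
[v₁|v₂|w] = 
  [ -1,  -3,   0]
  [  2,   2,   5]
  [  1,  -1,   1]
R2 → R2 + (2)·R1
R3 → R3 + (1)·R1
R3 → R3 - (1)·R2
REF = 
  [ -1,  -3,   0]
  [  0,  -4,   5]
  [  0,   0,  -4]

Row 3 reads [0 0 | -4], i.e. 0 = -4, so the system is inconsistent and w ∉ span{v₁, v₂}.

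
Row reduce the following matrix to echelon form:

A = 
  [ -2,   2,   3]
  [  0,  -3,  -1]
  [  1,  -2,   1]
Row operations:
R3 → R3 + (1/2)·R1
R3 → R3 - (1/3)·R2

Resulting echelon form:
REF = 
  [  -2,    2,    3]
  [   0,   -3,   -1]
  [   0,    0, 17/6]

Rank = 3 (number of non-zero pivot rows).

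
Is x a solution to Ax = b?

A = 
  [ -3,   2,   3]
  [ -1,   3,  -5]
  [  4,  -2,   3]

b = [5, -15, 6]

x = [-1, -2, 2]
Yes

Ax = [5, -15, 6] = b ✓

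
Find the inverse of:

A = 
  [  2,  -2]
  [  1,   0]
det(A) = (2)(0) - (-2)(1) = 2
For a 2×2 matrix, A⁻¹ = (1/det(A)) · [[d, -b], [-c, a]]
    = (1/2) · [[0, 2], [-1, 2]]

A⁻¹ = 
  [   0,    1]
  [-1/2,    1]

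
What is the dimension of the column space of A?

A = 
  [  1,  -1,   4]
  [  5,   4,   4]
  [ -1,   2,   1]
dim(Col(A)) = 3

Row reduce:
R2 → R2 - (5)·R1
R3 → R3 + (1)·R1
R3 → R3 - (1/9)·R2
REF = 
  [   1,   -1,    4]
  [   0,    9,  -16]
  [   0,    0, 61/9]
Pivot columns: 1, 2, 3 → 3 pivots.
dim(Col(A)) = number of pivot columns = 3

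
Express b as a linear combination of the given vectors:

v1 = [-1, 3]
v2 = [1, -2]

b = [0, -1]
c1 = -1, c2 = -1

b = -1·v1 + -1·v2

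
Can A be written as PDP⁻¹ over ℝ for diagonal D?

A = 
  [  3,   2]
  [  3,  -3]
Yes

tr(A) = 0, det(A) = -15
Characteristic polynomial: λ² - tr(A)λ + det(A) = λ² - 15
λ² - 15 = 0  ⇒  λ = (0 ± √((0)² - 4·(-15)))/2 = (0 ± √(60))/2
  = √15,  -√15
Eigenvalues: √15, -√15  (≈ 3.873, -3.873)
The two irrational eigenvalues are distinct (simple), so each has alg. mult. = geom. mult. = 1.
Sum of geometric multiplicities equals n, so A has n independent eigenvectors.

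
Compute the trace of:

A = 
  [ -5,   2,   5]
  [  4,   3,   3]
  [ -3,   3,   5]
3

tr(A) = -5 + 3 + 5 = 3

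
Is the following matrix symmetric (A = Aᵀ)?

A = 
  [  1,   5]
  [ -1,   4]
No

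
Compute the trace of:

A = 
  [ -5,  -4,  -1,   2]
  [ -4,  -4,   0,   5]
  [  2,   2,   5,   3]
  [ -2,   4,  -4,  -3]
-7

tr(A) = -5 + -4 + 5 + -3 = -7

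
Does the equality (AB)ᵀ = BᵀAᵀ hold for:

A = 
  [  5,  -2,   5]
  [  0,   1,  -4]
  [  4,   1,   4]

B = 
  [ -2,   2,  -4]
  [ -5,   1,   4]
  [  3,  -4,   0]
Yes

(AB)ᵀ = 
  [ 15, -17,  -1]
  [-12,  17,  -7]
  [-28,   4, -12]

BᵀAᵀ = 
  [ 15, -17,  -1]
  [-12,  17,  -7]
  [-28,   4, -12]

Both sides are equal — this is the standard identity (AB)ᵀ = BᵀAᵀ, which holds for all A, B.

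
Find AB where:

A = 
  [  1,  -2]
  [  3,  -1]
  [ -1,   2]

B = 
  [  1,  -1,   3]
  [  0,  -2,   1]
AB = 
  [  1,   3,   1]
  [  3,  -1,   8]
  [ -1,  -3,  -1]

A is 3×2 and B is 2×3, so AB is 3×3. Each entry is (row of A)·(column of B):
AB[1,1] = (1)(1) + (-2)(0) = 1
AB[1,2] = (1)(-1) + (-2)(-2) = 3
AB[1,3] = (1)(3) + (-2)(1) = 1
AB[2,1] = (3)(1) + (-1)(0) = 3
AB[2,2] = (3)(-1) + (-1)(-2) = -1
AB[2,3] = (3)(3) + (-1)(1) = 8
AB[3,1] = (-1)(1) + (2)(0) = -1
AB[3,2] = (-1)(-1) + (2)(-2) = -3
AB[3,3] = (-1)(3) + (2)(1) = -1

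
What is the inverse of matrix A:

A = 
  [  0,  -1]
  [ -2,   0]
det(A) = (0)(0) - (-1)(-2) = -2
For a 2×2 matrix, A⁻¹ = (1/det(A)) · [[d, -b], [-c, a]]
    = (-1/2) · [[0, 1], [2, 0]]

A⁻¹ = 
  [   0, -1/2]
  [  -1,    0]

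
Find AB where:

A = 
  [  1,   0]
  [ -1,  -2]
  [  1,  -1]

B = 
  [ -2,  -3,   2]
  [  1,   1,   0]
AB = 
  [ -2,  -3,   2]
  [  0,   1,  -2]
  [ -3,  -4,   2]

A is 3×2 and B is 2×3, so AB is 3×3. Each entry is (row of A)·(column of B):
AB[1,1] = (1)(-2) + (0)(1) = -2
AB[1,2] = (1)(-3) + (0)(1) = -3
AB[1,3] = (1)(2) + (0)(0) = 2
AB[2,1] = (-1)(-2) + (-2)(1) = 0
AB[2,2] = (-1)(-3) + (-2)(1) = 1
AB[2,3] = (-1)(2) + (-2)(0) = -2
AB[3,1] = (1)(-2) + (-1)(1) = -3
AB[3,2] = (1)(-3) + (-1)(1) = -4
AB[3,3] = (1)(2) + (-1)(0) = 2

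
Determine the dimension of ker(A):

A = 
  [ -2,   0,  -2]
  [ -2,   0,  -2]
nullity(A) = 2

Row reduce:
R2 → R2 - (1)·R1
REF = 
  [ -2,   0,  -2]
  [  0,   0,   0]
Pivot columns: 1 → 1 pivot.
rank(A) = 1, so nullity(A) = 3 - 1 = 2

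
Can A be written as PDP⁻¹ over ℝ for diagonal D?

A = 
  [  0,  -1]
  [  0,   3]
Yes

tr(A) = 3, det(A) = 0
Characteristic polynomial: λ² - tr(A)λ + det(A) = λ² - 3λ
λ² - 3λ = λ(λ - 3)
Eigenvalues: 3, 0
λ=0: alg. mult. = 1, geom. mult. = 2 - rank(A - (0)I) = 2 - 1 = 1
λ=3: alg. mult. = 1, geom. mult. = 2 - rank(A - (3)I) = 2 - 1 = 1
Sum of geometric multiplicities equals n, so A has n independent eigenvectors.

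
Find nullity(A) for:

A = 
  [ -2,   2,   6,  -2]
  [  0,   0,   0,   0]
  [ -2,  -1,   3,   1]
nullity(A) = 2

Row reduce:
R3 → R3 - (1)·R1
Swap R2 ↔ R3
REF = 
  [ -2,   2,   6,  -2]
  [  0,  -3,  -3,   3]
  [  0,   0,   0,   0]
Pivot columns: 1, 2 → 2 pivots.
rank(A) = 2, so nullity(A) = 4 - 2 = 2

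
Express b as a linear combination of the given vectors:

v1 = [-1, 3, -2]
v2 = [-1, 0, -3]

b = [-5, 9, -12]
c1 = 3, c2 = 2

b = 3·v1 + 2·v2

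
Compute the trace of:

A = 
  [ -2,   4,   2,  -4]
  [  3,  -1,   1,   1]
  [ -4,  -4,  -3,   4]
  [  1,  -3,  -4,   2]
-4

tr(A) = -2 + -1 + -3 + 2 = -4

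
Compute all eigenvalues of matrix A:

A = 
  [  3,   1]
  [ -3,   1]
λ = 2 + i√2, 2 - i√2  (≈ 2 + 1.414i, 2 - 1.414i)

tr(A) = 4, det(A) = 6
Characteristic polynomial: λ² - tr(A)λ + det(A) = λ² - 4λ + 6
λ² - 4λ + 6 = 0  ⇒  λ = (4 ± √((-4)² - 4·(6)))/2 = (4 ± √(-8))/2
  = 2 + i√2,  2 - i√2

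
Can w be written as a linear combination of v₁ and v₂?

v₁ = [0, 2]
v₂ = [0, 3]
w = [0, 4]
Yes

Form the augmented matrix and row-reduce:
[v₁|v₂|w] = 
  [  0,   0,   0]
  [  2,   3,   4]
Swap R1 ↔ R2
REF = 
  [  2,   3,   4]
  [  0,   0,   0]

No row of the form [0 0 | nonzero], so the system is consistent. Back-substitution gives c₁ = 2, c₂ = 0: w = (2)·v₁ + (0)·v₂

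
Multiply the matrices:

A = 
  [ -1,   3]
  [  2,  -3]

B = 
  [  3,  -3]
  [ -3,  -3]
A is 2×2 and B is 2×2, so AB is 2×2. Each entry is (row of A)·(column of B):
AB[1,1] = (-1)(3) + (3)(-3) = -12
AB[1,2] = (-1)(-3) + (3)(-3) = -6
AB[2,1] = (2)(3) + (-3)(-3) = 15
AB[2,2] = (2)(-3) + (-3)(-3) = 3

AB = 
  [-12,  -6]
  [ 15,   3]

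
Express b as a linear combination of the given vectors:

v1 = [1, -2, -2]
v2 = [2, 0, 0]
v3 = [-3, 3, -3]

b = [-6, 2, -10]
c1 = 2, c2 = -1, c3 = 2

b = 2·v1 + -1·v2 + 2·v3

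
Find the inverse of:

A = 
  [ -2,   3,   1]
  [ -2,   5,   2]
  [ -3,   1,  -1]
det(A) = (-2)·((5)(-1) - (2)(1)) - (3)·((-2)(-1) - (2)(-3)) + (1)·((-2)(1) - (5)(-3))
  = (-2)(-7) - (3)(8) + (1)(13)
  = 3
det(A) = 3 ≠ 0, so A is invertible.

Cofactors Cᵢⱼ = (-1)ⁱ⁺ʲ·Mᵢⱼ:
C = 
  [ -7,  -8,  13]
  [  4,   5,  -7]
  [  1,   2,  -4]

adj(A) = Cᵀ:
adj(A) = 
  [ -7,   4,   1]
  [ -8,   5,   2]
  [ 13,  -7,  -4]

A⁻¹ = (1/3) · adj(A):
A⁻¹ = 
  [-7/3,  4/3,  1/3]
  [-8/3,  5/3,  2/3]
  [13/3, -7/3, -4/3]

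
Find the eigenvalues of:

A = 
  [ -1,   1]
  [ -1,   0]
tr(A) = -1, det(A) = 1
Characteristic polynomial: λ² - tr(A)λ + det(A) = λ² + λ + 1
λ² + λ + 1 = 0  ⇒  λ = (-1 ± √((1)² - 4·(1)))/2 = (-1 ± √(-3))/2
  = (-1 + i√3)/2,  (-1 - i√3)/2

λ = (-1 + i√3)/2, (-1 - i√3)/2  (≈ -0.5 + 0.866i, -0.5 - 0.866i)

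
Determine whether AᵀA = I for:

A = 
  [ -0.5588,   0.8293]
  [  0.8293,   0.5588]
Yes

AᵀA = 
  [  1,   0]
  [  0,   1]
≈ I (equal to I up to the 4-dp rounding of the entries)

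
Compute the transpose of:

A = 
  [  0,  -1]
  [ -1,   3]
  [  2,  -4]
Aᵀ = 
  [  0,  -1,   2]
  [ -1,   3,  -4]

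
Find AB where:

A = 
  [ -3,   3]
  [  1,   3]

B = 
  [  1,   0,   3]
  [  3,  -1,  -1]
AB = 
  [  6,  -3, -12]
  [ 10,  -3,   0]

A is 2×2 and B is 2×3, so AB is 2×3. Each entry is (row of A)·(column of B):
AB[1,1] = (-3)(1) + (3)(3) = 6
AB[1,2] = (-3)(0) + (3)(-1) = -3
AB[1,3] = (-3)(3) + (3)(-1) = -12
AB[2,1] = (1)(1) + (3)(3) = 10
AB[2,2] = (1)(0) + (3)(-1) = -3
AB[2,3] = (1)(3) + (3)(-1) = 0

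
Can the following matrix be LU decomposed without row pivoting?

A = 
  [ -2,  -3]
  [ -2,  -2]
Yes.
A[1,1] = -2 ≠ 0, so Gaussian elimination proceeds without a row swap: multiplier ℓ₂₁ = (-2)/(-2) = 1, and U[2,2] = -2 - (1)(-3) = 1.
L = 
  [  1,   0]
  [  1,   1]
U = 
  [ -2,  -3]
  [  0,   1]
Check row 2 of LU: [(1)(-2), (1)(-3) + 1] = [-2, -2] = row 2 of A ✓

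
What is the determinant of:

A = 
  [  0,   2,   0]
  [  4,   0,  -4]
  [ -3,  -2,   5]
-16

Cofactor expansion along row 1:
det(A) = (0)·((0)(5) - (-4)(-2)) - (2)·((4)(5) - (-4)(-3)) + (0)·((4)(-2) - (0)(-3))
  = (0)(-8) - (2)(8) + (0)(-8)
  = -16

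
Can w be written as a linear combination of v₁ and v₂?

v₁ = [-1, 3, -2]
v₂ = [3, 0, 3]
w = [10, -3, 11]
Yes

Form the augmented matrix and row-reduce:
[v₁|v₂|w] = 
  [ -1,   3,  10]
  [  3,   0,  -3]
  [ -2,   3,  11]
R2 → R2 + (3)·R1
R3 → R3 - (2)·R1
R3 → R3 + (1/3)·R2
REF = 
  [ -1,   3,  10]
  [  0,   9,  27]
  [  0,   0,   0]

No row of the form [0 0 | nonzero], so the system is consistent. Back-substitution gives c₁ = -1, c₂ = 3: w = (-1)·v₁ + (3)·v₂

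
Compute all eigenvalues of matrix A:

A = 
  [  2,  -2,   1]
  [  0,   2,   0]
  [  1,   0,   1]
Characteristic polynomial: det(λI - A) = λ³ - 5λ² + 7λ - 2
Testing integer divisors of the constant term: p(2) = 0, so (λ - 2) is a factor:
p(λ) = (λ - 2)(λ² - 3λ + 1)
λ² - 3λ + 1 = 0  ⇒  λ = (3 ± √((-3)² - 4·(1)))/2 = (3 ± √(5))/2
  = (3 + √5)/2,  (3 - √5)/2

λ = 2, (3 + √5)/2, (3 - √5)/2  (≈ 2, 2.618, 0.382)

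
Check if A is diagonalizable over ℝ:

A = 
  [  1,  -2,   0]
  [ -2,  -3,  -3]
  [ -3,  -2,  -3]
No

Characteristic polynomial: det(λI - A) = λ³ + 5λ² - 7λ + 3
By the rational root theorem any rational root is an integer dividing 3; none of those is a root, so p(λ) has no rational roots and hence (being an irreducible cubic) no repeated roots.
Discriminant of the cubic: Δ = -1036
Δ < 0 ⇒ one real eigenvalue and a complex-conjugate pair: λ ≈ -6.206, 0.6029 + 0.3462i, 0.6029 - 0.3462i
Has complex eigenvalues (not diagonalizable over ℝ).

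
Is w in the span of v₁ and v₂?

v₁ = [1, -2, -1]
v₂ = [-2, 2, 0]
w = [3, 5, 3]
No

Form the augmented matrix and row-reduce:
[v₁|v₂|w] = 
  [  1,  -2,   3]
  [ -2,   2,   5]
  [ -1,   0,   3]
R2 → R2 + (2)·R1
R3 → R3 + (1)·R1
R3 → R3 - (1)·R2
REF = 
  [  1,  -2,   3]
  [  0,  -2,  11]
  [  0,   0,  -5]

Row 3 reads [0 0 | -5], i.e. 0 = -5, so the system is inconsistent and w ∉ span{v₁, v₂}.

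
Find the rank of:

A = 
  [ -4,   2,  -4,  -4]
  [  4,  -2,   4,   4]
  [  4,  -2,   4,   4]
Row reduce:
R2 → R2 + (1)·R1
R3 → R3 + (1)·R1
REF = 
  [ -4,   2,  -4,  -4]
  [  0,   0,   0,   0]
  [  0,   0,   0,   0]
Pivot columns: 1 → 1 pivot.

rank(A) = 1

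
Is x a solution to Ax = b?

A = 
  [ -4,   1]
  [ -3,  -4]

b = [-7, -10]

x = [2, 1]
Yes

Ax = [-7, -10] = b ✓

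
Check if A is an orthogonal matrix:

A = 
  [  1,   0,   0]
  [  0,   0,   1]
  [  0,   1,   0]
Yes

AᵀA = 
  [  1,   0,   0]
  [  0,   1,   0]
  [  0,   0,   1]
= I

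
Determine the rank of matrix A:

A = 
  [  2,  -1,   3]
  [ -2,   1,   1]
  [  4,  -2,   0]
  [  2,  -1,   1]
rank(A) = 2

Row reduce:
R2 → R2 + (1)·R1
R3 → R3 - (2)·R1
R4 → R4 - (1)·R1
R3 → R3 + (3/2)·R2
R4 → R4 + (1/2)·R2
REF = 
  [  2,  -1,   3]
  [  0,   0,   4]
  [  0,   0,   0]
  [  0,   0,   0]
Pivot columns: 1, 3 → 2 pivots.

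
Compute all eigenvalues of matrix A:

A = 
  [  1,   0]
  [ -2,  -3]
tr(A) = -2, det(A) = -3
Characteristic polynomial: λ² - tr(A)λ + det(A) = λ² + 2λ - 3
λ² + 2λ - 3 = (λ + 3)(λ - 1)

λ = 1, -3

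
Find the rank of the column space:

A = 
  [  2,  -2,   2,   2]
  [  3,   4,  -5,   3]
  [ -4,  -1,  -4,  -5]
dim(Col(A)) = 3

Row reduce:
R2 → R2 - (3/2)·R1
R3 → R3 + (2)·R1
R3 → R3 + (5/7)·R2
REF = 
  [    2,    -2,     2,     2]
  [    0,     7,    -8,     0]
  [    0,     0, -40/7,    -1]
Pivot columns: 1, 2, 3 → 3 pivots.
dim(Col(A)) = number of pivot columns = 3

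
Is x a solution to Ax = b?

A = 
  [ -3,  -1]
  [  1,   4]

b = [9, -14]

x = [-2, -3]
Yes

Ax = [9, -14] = b ✓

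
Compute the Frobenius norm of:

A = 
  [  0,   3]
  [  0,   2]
||A||_F = 3.606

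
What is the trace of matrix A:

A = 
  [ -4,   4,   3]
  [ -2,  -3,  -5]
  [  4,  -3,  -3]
-10

tr(A) = -4 + -3 + -3 = -10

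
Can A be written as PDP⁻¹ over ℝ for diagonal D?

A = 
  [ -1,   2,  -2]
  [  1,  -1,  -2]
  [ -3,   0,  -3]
Yes

Characteristic polynomial: det(λI - A) = λ³ + 5λ² - λ - 21
Testing integer divisors of the constant term: p(-3) = 0, so (λ + 3) is a factor:
p(λ) = (λ + 3)(λ² + 2λ - 7)
λ² + 2λ - 7 = 0  ⇒  λ = (-2 ± √((2)² - 4·(-7)))/2 = (-2 ± √(32))/2
  = -1 + 2√2,  -1 - 2√2
Eigenvalues: -3, -1 + 2√2, -1 - 2√2  (≈ -3, 1.828, -3.828)
The two irrational eigenvalues are distinct (simple), so each has alg. mult. = geom. mult. = 1.
λ=-3: alg. mult. = 1, geom. mult. = 3 - rank(A - (-3)I) = 3 - 2 = 1
Sum of geometric multiplicities equals n, so A has n independent eigenvectors.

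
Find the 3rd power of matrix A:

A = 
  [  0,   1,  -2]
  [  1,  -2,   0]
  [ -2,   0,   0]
A^3 = 
  [ -2,   9, -10]
  [  9, -12,   4]
  [-10,   4,   0]

A² = A·A:
A²[1,1] = (0)(0) + (1)(1) + (-2)(-2) = 5
A²[1,2] = (0)(1) + (1)(-2) + (-2)(0) = -2
A²[1,3] = (0)(-2) + (1)(0) + (-2)(0) = 0
A²[2,1] = (1)(0) + (-2)(1) + (0)(-2) = -2
A²[2,2] = (1)(1) + (-2)(-2) + (0)(0) = 5
A²[2,3] = (1)(-2) + (-2)(0) + (0)(0) = -2
A²[3,1] = (-2)(0) + (0)(1) + (0)(-2) = 0
A²[3,2] = (-2)(1) + (0)(-2) + (0)(0) = -2
A²[3,3] = (-2)(-2) + (0)(0) + (0)(0) = 4
A² = 
  [  5,  -2,   0]
  [ -2,   5,  -2]
  [  0,  -2,   4]

A^3 = A^2·A:
A^3[1,1] = (5)(0) + (-2)(1) + (0)(-2) = -2
A^3[1,2] = (5)(1) + (-2)(-2) + (0)(0) = 9
A^3[1,3] = (5)(-2) + (-2)(0) + (0)(0) = -10
A^3[2,1] = (-2)(0) + (5)(1) + (-2)(-2) = 9
A^3[2,2] = (-2)(1) + (5)(-2) + (-2)(0) = -12
A^3[2,3] = (-2)(-2) + (5)(0) + (-2)(0) = 4
A^3[3,1] = (0)(0) + (-2)(1) + (4)(-2) = -10
A^3[3,2] = (0)(1) + (-2)(-2) + (4)(0) = 4
A^3[3,3] = (0)(-2) + (-2)(0) + (4)(0) = 0
A^3 = 
  [ -2,   9, -10]
  [  9, -12,   4]
  [-10,   4,   0]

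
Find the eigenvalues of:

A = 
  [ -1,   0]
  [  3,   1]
λ = 1, -1

tr(A) = 0, det(A) = -1
Characteristic polynomial: λ² - tr(A)λ + det(A) = λ² - 1
λ² - 1 = (λ + 1)(λ - 1)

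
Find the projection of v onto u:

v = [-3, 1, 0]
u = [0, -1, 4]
proj_u(v) = [0, 1/17, -4/17]

v·u = (-3)(0) + (1)(-1) + (0)(4) = -1
u·u = (0)² + (-1)² + (4)² = 17
proj_u(v) = (v·u / u·u) × u = (-1/17) × u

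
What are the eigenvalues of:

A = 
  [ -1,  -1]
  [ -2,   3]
tr(A) = 2, det(A) = -5
Characteristic polynomial: λ² - tr(A)λ + det(A) = λ² - 2λ - 5
λ² - 2λ - 5 = 0  ⇒  λ = (2 ± √((-2)² - 4·(-5)))/2 = (2 ± √(24))/2
  = 1 + √6,  1 - √6

λ = 1 + √6, 1 - √6  (≈ 3.449, -1.449)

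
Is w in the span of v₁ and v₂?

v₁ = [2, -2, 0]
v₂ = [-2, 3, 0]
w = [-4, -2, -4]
No

Form the augmented matrix and row-reduce:
[v₁|v₂|w] = 
  [  2,  -2,  -4]
  [ -2,   3,  -2]
  [  0,   0,  -4]
R2 → R2 + (1)·R1
REF = 
  [  2,  -2,  -4]
  [  0,   1,  -6]
  [  0,   0,  -4]

Row 3 reads [0 0 | -4], i.e. 0 = -4, so the system is inconsistent and w ∉ span{v₁, v₂}.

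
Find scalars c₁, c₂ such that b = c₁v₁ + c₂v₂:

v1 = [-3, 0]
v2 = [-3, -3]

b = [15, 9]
c1 = -2, c2 = -3

b = -2·v1 + -3·v2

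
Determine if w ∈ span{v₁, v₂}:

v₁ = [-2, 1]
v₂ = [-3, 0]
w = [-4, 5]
Yes

Form the augmented matrix and row-reduce:
[v₁|v₂|w] = 
  [ -2,  -3,  -4]
  [  1,   0,   5]
R2 → R2 + (1/2)·R1
REF = 
  [  -2,   -3,   -4]
  [   0, -3/2,    3]

No row of the form [0 0 | nonzero], so the system is consistent. Back-substitution gives c₁ = 5, c₂ = -2: w = (5)·v₁ + (-2)·v₂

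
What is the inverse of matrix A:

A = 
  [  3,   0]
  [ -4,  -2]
det(A) = (3)(-2) - (0)(-4) = -6
For a 2×2 matrix, A⁻¹ = (1/det(A)) · [[d, -b], [-c, a]]
    = (-1/6) · [[-2, 0], [4, 3]]

A⁻¹ = 
  [ 1/3,    0]
  [-2/3, -1/2]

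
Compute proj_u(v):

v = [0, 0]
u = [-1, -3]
proj_u(v) = [0, 0]

v·u = (0)(-1) + (0)(-3) = 0
u·u = (-1)² + (-3)² = 10
proj_u(v) = (v·u / u·u) × u = (0/10) × u = (0) × u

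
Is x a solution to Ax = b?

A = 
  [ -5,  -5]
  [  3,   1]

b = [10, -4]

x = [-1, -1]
Yes

Ax = [10, -4] = b ✓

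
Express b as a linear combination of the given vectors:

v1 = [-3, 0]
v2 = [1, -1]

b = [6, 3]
c1 = -3, c2 = -3

b = -3·v1 + -3·v2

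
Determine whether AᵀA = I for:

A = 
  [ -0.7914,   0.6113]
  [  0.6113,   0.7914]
Yes

AᵀA = 
  [  1,   0]
  [  0,   1]
≈ I (equal to I up to the 4-dp rounding of the entries)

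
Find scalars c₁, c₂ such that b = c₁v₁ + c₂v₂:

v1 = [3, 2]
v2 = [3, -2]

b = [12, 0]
c1 = 2, c2 = 2

b = 2·v1 + 2·v2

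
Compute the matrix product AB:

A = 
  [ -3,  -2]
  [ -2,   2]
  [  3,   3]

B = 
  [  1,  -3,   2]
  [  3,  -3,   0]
AB = 
  [ -9,  15,  -6]
  [  4,   0,  -4]
  [ 12, -18,   6]

A is 3×2 and B is 2×3, so AB is 3×3. Each entry is (row of A)·(column of B):
AB[1,1] = (-3)(1) + (-2)(3) = -9
AB[1,2] = (-3)(-3) + (-2)(-3) = 15
AB[1,3] = (-3)(2) + (-2)(0) = -6
AB[2,1] = (-2)(1) + (2)(3) = 4
AB[2,2] = (-2)(-3) + (2)(-3) = 0
AB[2,3] = (-2)(2) + (2)(0) = -4
AB[3,1] = (3)(1) + (3)(3) = 12
AB[3,2] = (3)(-3) + (3)(-3) = -18
AB[3,3] = (3)(2) + (3)(0) = 6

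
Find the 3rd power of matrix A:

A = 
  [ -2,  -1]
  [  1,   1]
A^3 = 
  [ -5,  -2]
  [  2,   1]

A² = A·A:
A²[1,1] = (-2)(-2) + (-1)(1) = 3
A²[1,2] = (-2)(-1) + (-1)(1) = 1
A²[2,1] = (1)(-2) + (1)(1) = -1
A²[2,2] = (1)(-1) + (1)(1) = 0
A² = 
  [  3,   1]
  [ -1,   0]

A^3 = A^2·A:
A^3[1,1] = (3)(-2) + (1)(1) = -5
A^3[1,2] = (3)(-1) + (1)(1) = -2
A^3[2,1] = (-1)(-2) + (0)(1) = 2
A^3[2,2] = (-1)(-1) + (0)(1) = 1
A^3 = 
  [ -5,  -2]
  [  2,   1]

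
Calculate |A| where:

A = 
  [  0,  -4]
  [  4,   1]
For a 2×2 matrix, det = ad - bc = (0)(1) - (-4)(4) = 16

det(A) = 16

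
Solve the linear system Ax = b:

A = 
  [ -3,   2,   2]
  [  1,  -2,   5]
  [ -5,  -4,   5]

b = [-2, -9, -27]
Row reduce the augmented matrix [A|b]:
R2 → R2 + (1/3)·R1
R3 → R3 - (5/3)·R1
R3 → R3 - (11/2)·R2
REF = 
  [   -3,     2,     2,    -2]
  [    0,  -4/3,  17/3, -29/3]
  [    0,     0, -59/2,  59/2]

Back-substitution:
x₃ = (59/2) / (-59/2) = -1
x₂ = (-29/3 - (17/3)(-1)) / (-4/3) = 3
x₁ = (-2 - (2)(3) - (2)(-1)) / (-3) = 2

x = [2, 3, -1]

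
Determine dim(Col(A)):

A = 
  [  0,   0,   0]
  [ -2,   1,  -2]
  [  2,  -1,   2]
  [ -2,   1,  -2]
Row reduce:
Swap R1 ↔ R2
R3 → R3 + (1)·R1
R4 → R4 - (1)·R1
REF = 
  [ -2,   1,  -2]
  [  0,   0,   0]
  [  0,   0,   0]
  [  0,   0,   0]
Pivot columns: 1 → 1 pivot.
dim(Col(A)) = number of pivot columns = 1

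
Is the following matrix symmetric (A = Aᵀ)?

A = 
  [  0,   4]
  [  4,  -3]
Yes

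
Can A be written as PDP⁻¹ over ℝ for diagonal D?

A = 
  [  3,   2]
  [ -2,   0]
No

tr(A) = 3, det(A) = 4
Characteristic polynomial: λ² - tr(A)λ + det(A) = λ² - 3λ + 4
λ² - 3λ + 4 = 0  ⇒  λ = (3 ± √((-3)² - 4·(4)))/2 = (3 ± √(-7))/2
  = (3 + i√7)/2,  (3 - i√7)/2
Eigenvalues: (3 + i√7)/2, (3 - i√7)/2  (≈ 1.5 + 1.323i, 1.5 - 1.323i)
Has complex eigenvalues (not diagonalizable over ℝ).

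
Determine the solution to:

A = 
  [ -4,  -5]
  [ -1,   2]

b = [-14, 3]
x = [1, 2]

Row reduce the augmented matrix [A|b]:
R2 → R2 - (1/4)·R1
REF = 
  [  -4,   -5,  -14]
  [   0, 13/4, 13/2]

Back-substitution:
x₂ = (13/2) / (13/4) = 2
x₁ = (-14 - (-5)(2)) / (-4) = 1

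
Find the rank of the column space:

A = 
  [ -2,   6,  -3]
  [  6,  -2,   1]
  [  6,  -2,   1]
Row reduce:
R2 → R2 + (3)·R1
R3 → R3 + (3)·R1
R3 → R3 - (1)·R2
REF = 
  [ -2,   6,  -3]
  [  0,  16,  -8]
  [  0,   0,   0]
Pivot columns: 1, 2 → 2 pivots.
dim(Col(A)) = number of pivot columns = 2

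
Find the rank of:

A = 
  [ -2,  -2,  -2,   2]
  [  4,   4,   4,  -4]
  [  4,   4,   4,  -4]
rank(A) = 1

Row reduce:
R2 → R2 + (2)·R1
R3 → R3 + (2)·R1
REF = 
  [ -2,  -2,  -2,   2]
  [  0,   0,   0,   0]
  [  0,   0,   0,   0]
Pivot columns: 1 → 1 pivot.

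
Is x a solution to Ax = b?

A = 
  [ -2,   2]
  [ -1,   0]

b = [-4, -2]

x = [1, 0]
No

Ax = [-2, -1] ≠ b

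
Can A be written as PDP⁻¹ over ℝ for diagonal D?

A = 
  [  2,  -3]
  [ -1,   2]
Yes

tr(A) = 4, det(A) = 1
Characteristic polynomial: λ² - tr(A)λ + det(A) = λ² - 4λ + 1
λ² - 4λ + 1 = 0  ⇒  λ = (4 ± √((-4)² - 4·(1)))/2 = (4 ± √(12))/2
  = 2 + √3,  2 - √3
Eigenvalues: 2 + √3, 2 - √3  (≈ 3.732, 0.2679)
The two irrational eigenvalues are distinct (simple), so each has alg. mult. = geom. mult. = 1.
Sum of geometric multiplicities equals n, so A has n independent eigenvectors.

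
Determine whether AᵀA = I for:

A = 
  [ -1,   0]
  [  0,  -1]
Yes

AᵀA = 
  [  1,   0]
  [  0,   1]
= I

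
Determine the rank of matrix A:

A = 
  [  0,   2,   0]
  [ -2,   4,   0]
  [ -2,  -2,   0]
Row reduce:
Swap R1 ↔ R2
R3 → R3 - (1)·R1
R3 → R3 + (3)·R2
REF = 
  [ -2,   4,   0]
  [  0,   2,   0]
  [  0,   0,   0]
Pivot columns: 1, 2 → 2 pivots.

rank(A) = 2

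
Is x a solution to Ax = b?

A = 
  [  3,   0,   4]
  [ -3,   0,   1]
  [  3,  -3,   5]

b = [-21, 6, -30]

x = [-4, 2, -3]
No

Ax = [-24, 9, -33] ≠ b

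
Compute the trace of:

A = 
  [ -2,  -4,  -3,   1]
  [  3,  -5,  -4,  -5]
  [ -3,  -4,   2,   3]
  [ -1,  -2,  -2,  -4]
-9

tr(A) = -2 + -5 + 2 + -4 = -9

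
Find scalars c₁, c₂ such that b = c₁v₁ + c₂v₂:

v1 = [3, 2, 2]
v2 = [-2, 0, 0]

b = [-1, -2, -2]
c1 = -1, c2 = -1

b = -1·v1 + -1·v2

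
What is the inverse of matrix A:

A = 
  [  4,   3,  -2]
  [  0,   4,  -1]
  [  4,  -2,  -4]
det(A) = (4)·((4)(-4) - (-1)(-2)) - (3)·((0)(-4) - (-1)(4)) + (-2)·((0)(-2) - (4)(4))
  = (4)(-18) - (3)(4) + (-2)(-16)
  = -52
det(A) = -52 ≠ 0, so A is invertible.

Cofactors Cᵢⱼ = (-1)ⁱ⁺ʲ·Mᵢⱼ:
C = 
  [-18,  -4, -16]
  [ 16,  -8,  20]
  [  5,   4,  16]

adj(A) = Cᵀ:
adj(A) = 
  [-18,  16,   5]
  [ -4,  -8,   4]
  [-16,  20,  16]

A⁻¹ = (-1/52) · adj(A):
A⁻¹ = 
  [ 9/26, -4/13, -5/52]
  [ 1/13,  2/13, -1/13]
  [ 4/13, -5/13, -4/13]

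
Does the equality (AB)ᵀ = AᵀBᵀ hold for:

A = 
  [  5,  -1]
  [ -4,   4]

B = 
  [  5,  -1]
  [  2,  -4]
No

(AB)ᵀ = 
  [ 23, -12]
  [ -1, -12]

AᵀBᵀ = 
  [ 29,  26]
  [ -9, -18]

The two matrices differ, so (AB)ᵀ ≠ AᵀBᵀ in general. The correct identity is (AB)ᵀ = BᵀAᵀ.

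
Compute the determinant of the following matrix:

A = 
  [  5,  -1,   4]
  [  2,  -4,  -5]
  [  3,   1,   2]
60

Cofactor expansion along row 1:
det(A) = (5)·((-4)(2) - (-5)(1)) - (-1)·((2)(2) - (-5)(3)) + (4)·((2)(1) - (-4)(3))
  = (5)(-3) - (-1)(19) + (4)(14)
  = 60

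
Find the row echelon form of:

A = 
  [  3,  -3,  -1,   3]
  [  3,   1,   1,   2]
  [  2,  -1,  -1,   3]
Row operations:
R2 → R2 - (1)·R1
R3 → R3 - (2/3)·R1
R3 → R3 - (1/4)·R2

Resulting echelon form:
REF = 
  [   3,   -3,   -1,    3]
  [   0,    4,    2,   -1]
  [   0,    0, -5/6,  5/4]

Rank = 3 (number of non-zero pivot rows).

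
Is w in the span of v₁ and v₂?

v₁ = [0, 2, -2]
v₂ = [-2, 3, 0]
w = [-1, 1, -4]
No

Form the augmented matrix and row-reduce:
[v₁|v₂|w] = 
  [  0,  -2,  -1]
  [  2,   3,   1]
  [ -2,   0,  -4]
Swap R1 ↔ R2
R3 → R3 + (1)·R1
R3 → R3 + (3/2)·R2
REF = 
  [   2,    3,    1]
  [   0,   -2,   -1]
  [   0,    0, -9/2]

Row 3 reads [0 0 | -9/2], i.e. 0 = -9/2, so the system is inconsistent and w ∉ span{v₁, v₂}.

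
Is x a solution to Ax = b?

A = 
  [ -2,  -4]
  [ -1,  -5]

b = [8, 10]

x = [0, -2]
Yes

Ax = [8, 10] = b ✓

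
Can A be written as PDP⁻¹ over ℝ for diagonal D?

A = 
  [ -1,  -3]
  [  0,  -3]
Yes

tr(A) = -4, det(A) = 3
Characteristic polynomial: λ² - tr(A)λ + det(A) = λ² + 4λ + 3
λ² + 4λ + 3 = (λ + 3)(λ + 1)
Eigenvalues: -1, -3
λ=-3: alg. mult. = 1, geom. mult. = 2 - rank(A - (-3)I) = 2 - 1 = 1
λ=-1: alg. mult. = 1, geom. mult. = 2 - rank(A - (-1)I) = 2 - 1 = 1
Sum of geometric multiplicities equals n, so A has n independent eigenvectors.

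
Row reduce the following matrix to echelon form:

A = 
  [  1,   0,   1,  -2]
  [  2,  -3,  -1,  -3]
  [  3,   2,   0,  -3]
Row operations:
R2 → R2 - (2)·R1
R3 → R3 - (3)·R1
R3 → R3 + (2/3)·R2

Resulting echelon form:
REF = 
  [   1,    0,    1,   -2]
  [   0,   -3,   -3,    1]
  [   0,    0,   -5, 11/3]

Rank = 3 (number of non-zero pivot rows).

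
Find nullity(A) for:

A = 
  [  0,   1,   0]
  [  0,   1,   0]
nullity(A) = 2

Row reduce:
R2 → R2 - (1)·R1
REF = 
  [  0,   1,   0]
  [  0,   0,   0]
Pivot columns: 2 → 1 pivot.
rank(A) = 1, so nullity(A) = 3 - 1 = 2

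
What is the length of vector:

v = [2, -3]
3.606

||v||₂ = √((2)² + (-3)²) = √13 = 3.606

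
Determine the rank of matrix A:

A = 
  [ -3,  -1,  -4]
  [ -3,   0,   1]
rank(A) = 2

Row reduce:
R2 → R2 - (1)·R1
REF = 
  [ -3,  -1,  -4]
  [  0,   1,   5]
Pivot columns: 1, 2 → 2 pivots.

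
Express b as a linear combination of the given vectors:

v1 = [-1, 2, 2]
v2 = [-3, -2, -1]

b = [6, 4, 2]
c1 = 0, c2 = -2

b = 0·v1 + -2·v2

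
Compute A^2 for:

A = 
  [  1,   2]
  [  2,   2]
A² = A·A:
A²[1,1] = (1)(1) + (2)(2) = 5
A²[1,2] = (1)(2) + (2)(2) = 6
A²[2,1] = (2)(1) + (2)(2) = 6
A²[2,2] = (2)(2) + (2)(2) = 8
A² = 
  [  5,   6]
  [  6,   8]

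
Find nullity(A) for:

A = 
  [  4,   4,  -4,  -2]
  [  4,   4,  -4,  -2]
nullity(A) = 3

Row reduce:
R2 → R2 - (1)·R1
REF = 
  [  4,   4,  -4,  -2]
  [  0,   0,   0,   0]
Pivot columns: 1 → 1 pivot.
rank(A) = 1, so nullity(A) = 4 - 1 = 3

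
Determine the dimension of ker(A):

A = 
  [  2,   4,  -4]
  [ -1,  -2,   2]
nullity(A) = 2

Row reduce:
R2 → R2 + (1/2)·R1
REF = 
  [  2,   4,  -4]
  [  0,   0,   0]
Pivot columns: 1 → 1 pivot.
rank(A) = 1, so nullity(A) = 3 - 1 = 2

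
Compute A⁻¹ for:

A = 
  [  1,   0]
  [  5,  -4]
det(A) = (1)(-4) - (0)(5) = -4
For a 2×2 matrix, A⁻¹ = (1/det(A)) · [[d, -b], [-c, a]]
    = (-1/4) · [[-4, 0], [-5, 1]]

A⁻¹ = 
  [   1,    0]
  [ 5/4, -1/4]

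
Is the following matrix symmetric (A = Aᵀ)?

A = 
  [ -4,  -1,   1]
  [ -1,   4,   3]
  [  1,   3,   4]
Yes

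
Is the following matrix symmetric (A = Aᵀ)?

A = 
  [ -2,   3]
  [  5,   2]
No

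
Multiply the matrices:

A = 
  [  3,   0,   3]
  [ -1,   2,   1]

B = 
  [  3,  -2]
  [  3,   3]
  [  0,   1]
AB = 
  [  9,  -3]
  [  3,   9]

A is 2×3 and B is 3×2, so AB is 2×2. Each entry is (row of A)·(column of B):
AB[1,1] = (3)(3) + (0)(3) + (3)(0) = 9
AB[1,2] = (3)(-2) + (0)(3) + (3)(1) = -3
AB[2,1] = (-1)(3) + (2)(3) + (1)(0) = 3
AB[2,2] = (-1)(-2) + (2)(3) + (1)(1) = 9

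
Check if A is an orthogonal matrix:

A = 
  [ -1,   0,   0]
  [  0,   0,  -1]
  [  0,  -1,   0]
Yes

AᵀA = 
  [  1,   0,   0]
  [  0,   1,   0]
  [  0,   0,   1]
= I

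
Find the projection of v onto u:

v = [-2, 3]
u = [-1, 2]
v·u = (-2)(-1) + (3)(2) = 8
u·u = (-1)² + (2)² = 5
proj_u(v) = (v·u / u·u) × u = (8/5) × u

proj_u(v) = [-8/5, 16/5]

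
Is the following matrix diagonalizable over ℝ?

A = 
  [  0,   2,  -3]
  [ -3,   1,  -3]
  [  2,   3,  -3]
No

Characteristic polynomial: det(λI - A) = λ³ + 2λ² + 18λ - 3
By the rational root theorem any rational root is an integer dividing 3; none of those is a root, so p(λ) has no rational roots and hence (being an irreducible cubic) no repeated roots.
Discriminant of the cubic: Δ = -24123
Δ < 0 ⇒ one real eigenvalue and a complex-conjugate pair: λ ≈ -1.082 + 4.145i, -1.082 - 4.145i, 0.1635
Has complex eigenvalues (not diagonalizable over ℝ).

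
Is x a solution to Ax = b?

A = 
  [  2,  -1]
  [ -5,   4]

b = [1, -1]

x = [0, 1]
No

Ax = [-1, 4] ≠ b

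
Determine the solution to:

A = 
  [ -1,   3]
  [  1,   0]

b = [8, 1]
x = [1, 3]

Row reduce the augmented matrix [A|b]:
R2 → R2 + (1)·R1
REF = 
  [ -1,   3,   8]
  [  0,   3,   9]

Back-substitution:
x₂ = 9 / 3 = 3
x₁ = (8 - (3)(3)) / (-1) = 1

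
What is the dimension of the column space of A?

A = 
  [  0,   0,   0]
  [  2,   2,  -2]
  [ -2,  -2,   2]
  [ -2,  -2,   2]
Row reduce:
Swap R1 ↔ R2
R3 → R3 + (1)·R1
R4 → R4 + (1)·R1
REF = 
  [  2,   2,  -2]
  [  0,   0,   0]
  [  0,   0,   0]
  [  0,   0,   0]
Pivot columns: 1 → 1 pivot.
dim(Col(A)) = number of pivot columns = 1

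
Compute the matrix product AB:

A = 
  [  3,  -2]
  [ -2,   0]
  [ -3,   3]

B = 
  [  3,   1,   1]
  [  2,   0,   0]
A is 3×2 and B is 2×3, so AB is 3×3. Each entry is (row of A)·(column of B):
AB[1,1] = (3)(3) + (-2)(2) = 5
AB[1,2] = (3)(1) + (-2)(0) = 3
AB[1,3] = (3)(1) + (-2)(0) = 3
AB[2,1] = (-2)(3) + (0)(2) = -6
AB[2,2] = (-2)(1) + (0)(0) = -2
AB[2,3] = (-2)(1) + (0)(0) = -2
AB[3,1] = (-3)(3) + (3)(2) = -3
AB[3,2] = (-3)(1) + (3)(0) = -3
AB[3,3] = (-3)(1) + (3)(0) = -3

AB = 
  [  5,   3,   3]
  [ -6,  -2,  -2]
  [ -3,  -3,  -3]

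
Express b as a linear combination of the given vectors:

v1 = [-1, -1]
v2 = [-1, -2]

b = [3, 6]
c1 = 0, c2 = -3

b = 0·v1 + -3·v2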